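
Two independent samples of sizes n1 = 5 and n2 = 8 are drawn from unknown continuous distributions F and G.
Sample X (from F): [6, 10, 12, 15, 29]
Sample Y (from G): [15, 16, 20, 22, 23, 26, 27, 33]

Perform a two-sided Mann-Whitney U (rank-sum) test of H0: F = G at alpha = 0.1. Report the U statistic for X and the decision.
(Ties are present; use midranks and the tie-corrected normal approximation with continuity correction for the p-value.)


Step 1: Combine and sort all 13 observations; assign midranks.
sorted (value, group): (6,X), (10,X), (12,X), (15,X), (15,Y), (16,Y), (20,Y), (22,Y), (23,Y), (26,Y), (27,Y), (29,X), (33,Y)
ranks: 6->1, 10->2, 12->3, 15->4.5, 15->4.5, 16->6, 20->7, 22->8, 23->9, 26->10, 27->11, 29->12, 33->13
Step 2: Rank sum for X: R1 = 1 + 2 + 3 + 4.5 + 12 = 22.5.
Step 3: U_X = R1 - n1(n1+1)/2 = 22.5 - 5*6/2 = 22.5 - 15 = 7.5.
       U_Y = n1*n2 - U_X = 40 - 7.5 = 32.5.
Step 4: Ties are present, so use the tie-corrected normal approximation (with continuity correction) for the p-value.
Step 5: p-value = 0.078571; compare to alpha = 0.1. reject H0.

U_X = 7.5, p = 0.078571, reject H0 at alpha = 0.1.


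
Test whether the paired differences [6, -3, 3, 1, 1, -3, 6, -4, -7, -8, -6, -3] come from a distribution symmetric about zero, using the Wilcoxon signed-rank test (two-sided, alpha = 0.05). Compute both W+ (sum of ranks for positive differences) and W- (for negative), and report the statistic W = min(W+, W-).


Step 1: Drop any zero differences (none here) and take |d_i|.
|d| = [6, 3, 3, 1, 1, 3, 6, 4, 7, 8, 6, 3]
Step 2: Midrank |d_i| (ties get averaged ranks).
ranks: |6|->9, |3|->4.5, |3|->4.5, |1|->1.5, |1|->1.5, |3|->4.5, |6|->9, |4|->7, |7|->11, |8|->12, |6|->9, |3|->4.5
Step 3: Attach original signs; sum ranks with positive sign and with negative sign.
W+ = 9 + 4.5 + 1.5 + 1.5 + 9 = 25.5
W- = 4.5 + 4.5 + 7 + 11 + 12 + 9 + 4.5 = 52.5
(Check: W+ + W- = 78 should equal n(n+1)/2 = 78.)
Step 4: Test statistic W = min(W+, W-) = 25.5.
Step 5: Ties in |d|, so use the tie-corrected normal approximation.
        E[W] = n(n+1)/4 = 12*13/4 = 39.
        Tie groups: |d|=1 (t=2), |d|=3 (t=4), |d|=6 (t=3); sum(t^3 - t) = 90.
        Var[W] = n(n+1)(2n+1)/24 - sum(t^3-t)/48 = 3900/24 - 90/48 = 160.625.
        z = (W - E[W]) / sqrt(Var[W]) = (25.5 - 39) / 12.6738 = -1.0652.
        Two-sided p = 2*Phi(z) = 0.286790.
Step 6: alpha = 0.05. fail to reject H0.

W+ = 25.5, W- = 52.5, W = min = 25.5, p = 0.286790, fail to reject H0.


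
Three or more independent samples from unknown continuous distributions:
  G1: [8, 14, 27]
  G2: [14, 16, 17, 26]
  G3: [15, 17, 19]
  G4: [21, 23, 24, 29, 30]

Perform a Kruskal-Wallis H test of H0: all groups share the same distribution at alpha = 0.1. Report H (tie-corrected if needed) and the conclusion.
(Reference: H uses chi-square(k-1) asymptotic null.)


Step 1: Combine all N = 15 observations and assign midranks.
sorted (value, group, rank): (8,G1,1), (14,G1,2.5), (14,G2,2.5), (15,G3,4), (16,G2,5), (17,G2,6.5), (17,G3,6.5), (19,G3,8), (21,G4,9), (23,G4,10), (24,G4,11), (26,G2,12), (27,G1,13), (29,G4,14), (30,G4,15)
Step 2: Sum ranks within each group.
R_1 = 16.5 (n_1 = 3)
R_2 = 26 (n_2 = 4)
R_3 = 18.5 (n_3 = 3)
R_4 = 59 (n_4 = 5)
Step 3: H = 12/(N(N+1)) * sum(R_i^2/n_i) - 3(N+1)
     = 12/(15*16) * (16.5^2/3 + 26^2/4 + 18.5^2/3 + 59^2/5) - 3*16
     = 0.050000 * 1070.03 - 48
     = 5.501667.
Step 4: Ties present; correction factor C = 1 - 12/(15^3 - 15) = 0.996429. Corrected H = 5.501667 / 0.996429 = 5.521386.
Step 5: Under H0, H ~ chi^2(3); p-value = 0.137365.
Step 6: alpha = 0.1. fail to reject H0.

H = 5.5214, df = 3, p = 0.137365, fail to reject H0.


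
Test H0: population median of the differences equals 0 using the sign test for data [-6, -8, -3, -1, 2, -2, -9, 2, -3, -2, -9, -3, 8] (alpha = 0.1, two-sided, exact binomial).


Step 1: Discard zero differences. Original n = 13; n_eff = number of nonzero differences = 13.
Nonzero differences (with sign): -6, -8, -3, -1, +2, -2, -9, +2, -3, -2, -9, -3, +8
Step 2: Count signs: positive = 3, negative = 10.
Step 3: Under H0: P(positive) = 0.5, so the number of positives S ~ Bin(13, 0.5).
Step 4: Two-sided exact p-value = sum of Bin(13,0.5) probabilities at or below the observed probability = 0.092285.
Step 5: alpha = 0.1. reject H0.

n_eff = 13, pos = 3, neg = 10, p = 0.092285, reject H0.


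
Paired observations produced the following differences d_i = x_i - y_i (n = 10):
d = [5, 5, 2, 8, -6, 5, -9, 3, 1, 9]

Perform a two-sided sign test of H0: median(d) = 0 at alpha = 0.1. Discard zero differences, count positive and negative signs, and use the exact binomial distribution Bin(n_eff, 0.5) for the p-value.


Step 1: Discard zero differences. Original n = 10; n_eff = number of nonzero differences = 10.
Nonzero differences (with sign): +5, +5, +2, +8, -6, +5, -9, +3, +1, +9
Step 2: Count signs: positive = 8, negative = 2.
Step 3: Under H0: P(positive) = 0.5, so the number of positives S ~ Bin(10, 0.5).
Step 4: Two-sided exact p-value = sum of Bin(10,0.5) probabilities at or below the observed probability = 0.109375.
Step 5: alpha = 0.1. fail to reject H0.

n_eff = 10, pos = 8, neg = 2, p = 0.109375, fail to reject H0.


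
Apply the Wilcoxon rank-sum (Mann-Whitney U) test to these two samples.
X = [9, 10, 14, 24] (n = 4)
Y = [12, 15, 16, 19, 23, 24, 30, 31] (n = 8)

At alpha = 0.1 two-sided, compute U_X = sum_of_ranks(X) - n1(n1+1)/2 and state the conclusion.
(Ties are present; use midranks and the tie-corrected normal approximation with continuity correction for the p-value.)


Step 1: Combine and sort all 12 observations; assign midranks.
sorted (value, group): (9,X), (10,X), (12,Y), (14,X), (15,Y), (16,Y), (19,Y), (23,Y), (24,X), (24,Y), (30,Y), (31,Y)
ranks: 9->1, 10->2, 12->3, 14->4, 15->5, 16->6, 19->7, 23->8, 24->9.5, 24->9.5, 30->11, 31->12
Step 2: Rank sum for X: R1 = 1 + 2 + 4 + 9.5 = 16.5.
Step 3: U_X = R1 - n1(n1+1)/2 = 16.5 - 4*5/2 = 16.5 - 10 = 6.5.
       U_Y = n1*n2 - U_X = 32 - 6.5 = 25.5.
Step 4: Ties are present, so use the tie-corrected normal approximation (with continuity correction) for the p-value.
Step 5: p-value = 0.125707; compare to alpha = 0.1. fail to reject H0.

U_X = 6.5, p = 0.125707, fail to reject H0 at alpha = 0.1.


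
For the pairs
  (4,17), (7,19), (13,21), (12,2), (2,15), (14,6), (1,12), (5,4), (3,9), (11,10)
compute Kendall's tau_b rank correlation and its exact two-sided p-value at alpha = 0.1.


Step 1: Enumerate the 45 unordered pairs (i,j) with i<j and classify each by sign(x_j-x_i) * sign(y_j-y_i).
  (1,2):dx=+3,dy=+2->C; (1,3):dx=+9,dy=+4->C; (1,4):dx=+8,dy=-15->D; (1,5):dx=-2,dy=-2->C
  (1,6):dx=+10,dy=-11->D; (1,7):dx=-3,dy=-5->C; (1,8):dx=+1,dy=-13->D; (1,9):dx=-1,dy=-8->C
  (1,10):dx=+7,dy=-7->D; (2,3):dx=+6,dy=+2->C; (2,4):dx=+5,dy=-17->D; (2,5):dx=-5,dy=-4->C
  (2,6):dx=+7,dy=-13->D; (2,7):dx=-6,dy=-7->C; (2,8):dx=-2,dy=-15->C; (2,9):dx=-4,dy=-10->C
  (2,10):dx=+4,dy=-9->D; (3,4):dx=-1,dy=-19->C; (3,5):dx=-11,dy=-6->C; (3,6):dx=+1,dy=-15->D
  (3,7):dx=-12,dy=-9->C; (3,8):dx=-8,dy=-17->C; (3,9):dx=-10,dy=-12->C; (3,10):dx=-2,dy=-11->C
  (4,5):dx=-10,dy=+13->D; (4,6):dx=+2,dy=+4->C; (4,7):dx=-11,dy=+10->D; (4,8):dx=-7,dy=+2->D
  (4,9):dx=-9,dy=+7->D; (4,10):dx=-1,dy=+8->D; (5,6):dx=+12,dy=-9->D; (5,7):dx=-1,dy=-3->C
  (5,8):dx=+3,dy=-11->D; (5,9):dx=+1,dy=-6->D; (5,10):dx=+9,dy=-5->D; (6,7):dx=-13,dy=+6->D
  (6,8):dx=-9,dy=-2->C; (6,9):dx=-11,dy=+3->D; (6,10):dx=-3,dy=+4->D; (7,8):dx=+4,dy=-8->D
  (7,9):dx=+2,dy=-3->D; (7,10):dx=+10,dy=-2->D; (8,9):dx=-2,dy=+5->D; (8,10):dx=+6,dy=+6->C
  (9,10):dx=+8,dy=+1->C
Step 2: C = 21, D = 24, total pairs = 45.
Step 3: tau = (C - D)/(n(n-1)/2) = (21 - 24)/45 = -0.066667.
Step 4: Exact two-sided p-value (enumerate n! = 3628800 permutations of y under H0): p = 0.861801.
Step 5: alpha = 0.1. fail to reject H0.

tau_b = -0.0667 (C=21, D=24), p = 0.861801, fail to reject H0.


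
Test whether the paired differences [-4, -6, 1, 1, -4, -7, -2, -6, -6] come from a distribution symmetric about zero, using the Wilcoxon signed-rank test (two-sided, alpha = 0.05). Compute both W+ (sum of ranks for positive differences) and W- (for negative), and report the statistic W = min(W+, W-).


Step 1: Drop any zero differences (none here) and take |d_i|.
|d| = [4, 6, 1, 1, 4, 7, 2, 6, 6]
Step 2: Midrank |d_i| (ties get averaged ranks).
ranks: |4|->4.5, |6|->7, |1|->1.5, |1|->1.5, |4|->4.5, |7|->9, |2|->3, |6|->7, |6|->7
Step 3: Attach original signs; sum ranks with positive sign and with negative sign.
W+ = 1.5 + 1.5 = 3
W- = 4.5 + 7 + 4.5 + 9 + 3 + 7 + 7 = 42
(Check: W+ + W- = 45 should equal n(n+1)/2 = 45.)
Step 4: Test statistic W = min(W+, W-) = 3.
Step 5: Ties in |d|, so use the tie-corrected normal approximation.
        E[W] = n(n+1)/4 = 9*10/4 = 22.5.
        Tie groups: |d|=1 (t=2), |d|=4 (t=2), |d|=6 (t=3); sum(t^3 - t) = 36.
        Var[W] = n(n+1)(2n+1)/24 - sum(t^3-t)/48 = 1710/24 - 36/48 = 70.5.
        z = (W - E[W]) / sqrt(Var[W]) = (3 - 22.5) / 8.3964 = -2.3224.
        Two-sided p = 2*Phi(z) = 0.020211.
Step 6: alpha = 0.05. reject H0.

W+ = 3, W- = 42, W = min = 3, p = 0.020211, reject H0.


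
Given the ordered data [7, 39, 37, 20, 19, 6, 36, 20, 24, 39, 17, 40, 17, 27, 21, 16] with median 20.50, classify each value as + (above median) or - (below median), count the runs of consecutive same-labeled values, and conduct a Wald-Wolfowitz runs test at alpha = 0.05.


Step 1: Compute median = 20.50; label A = above, B = below.
Labels in order: BAABBBABAABABAAB  (n_A = 8, n_B = 8)
Step 2: Count runs R = 11.
Step 3: Under H0 (random ordering), E[R] = 2*n_A*n_B/(n_A+n_B) + 1 = 2*8*8/16 + 1 = 9.0000.
        Var[R] = 2*n_A*n_B*(2*n_A*n_B - n_A - n_B) / ((n_A+n_B)^2 * (n_A+n_B-1)) = 14336/3840 = 3.7333.
        SD[R] = 1.9322.
Step 4: Continuity-corrected z = (R - 0.5 - E[R]) / SD[R] = (11 - 0.5 - 9.0000) / 1.9322 = 0.7763.
Step 5: Two-sided p-value via normal approximation = 2*(1 - Phi(|z|)) = 0.437558.
Step 6: alpha = 0.05. fail to reject H0.

R = 11, z = 0.7763, p = 0.437558, fail to reject H0.


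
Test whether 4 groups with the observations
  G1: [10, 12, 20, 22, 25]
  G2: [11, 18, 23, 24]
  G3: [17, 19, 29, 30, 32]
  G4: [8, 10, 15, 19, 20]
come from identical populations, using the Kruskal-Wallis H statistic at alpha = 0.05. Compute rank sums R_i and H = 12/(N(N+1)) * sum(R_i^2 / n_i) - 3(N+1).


Step 1: Combine all N = 19 observations and assign midranks.
sorted (value, group, rank): (8,G4,1), (10,G1,2.5), (10,G4,2.5), (11,G2,4), (12,G1,5), (15,G4,6), (17,G3,7), (18,G2,8), (19,G3,9.5), (19,G4,9.5), (20,G1,11.5), (20,G4,11.5), (22,G1,13), (23,G2,14), (24,G2,15), (25,G1,16), (29,G3,17), (30,G3,18), (32,G3,19)
Step 2: Sum ranks within each group.
R_1 = 48 (n_1 = 5)
R_2 = 41 (n_2 = 4)
R_3 = 70.5 (n_3 = 5)
R_4 = 30.5 (n_4 = 5)
Step 3: H = 12/(N(N+1)) * sum(R_i^2/n_i) - 3(N+1)
     = 12/(19*20) * (48^2/5 + 41^2/4 + 70.5^2/5 + 30.5^2/5) - 3*20
     = 0.031579 * 2061.15 - 60
     = 5.088947.
Step 4: Ties present; correction factor C = 1 - 18/(19^3 - 19) = 0.997368. Corrected H = 5.088947 / 0.997368 = 5.102375.
Step 5: Under H0, H ~ chi^2(3); p-value = 0.164452.
Step 6: alpha = 0.05. fail to reject H0.

H = 5.1024, df = 3, p = 0.164452, fail to reject H0.


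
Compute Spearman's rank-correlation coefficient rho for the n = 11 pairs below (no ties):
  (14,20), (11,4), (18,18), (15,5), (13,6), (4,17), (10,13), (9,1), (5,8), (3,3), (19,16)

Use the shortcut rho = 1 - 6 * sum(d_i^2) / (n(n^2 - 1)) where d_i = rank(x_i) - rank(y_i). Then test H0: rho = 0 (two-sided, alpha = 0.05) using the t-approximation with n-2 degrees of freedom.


Step 1: Rank x and y separately (midranks; no ties here).
rank(x): 14->8, 11->6, 18->10, 15->9, 13->7, 4->2, 10->5, 9->4, 5->3, 3->1, 19->11
rank(y): 20->11, 4->3, 18->10, 5->4, 6->5, 17->9, 13->7, 1->1, 8->6, 3->2, 16->8
Step 2: d_i = R_x(i) - R_y(i); compute d_i^2.
  (8-11)^2=9, (6-3)^2=9, (10-10)^2=0, (9-4)^2=25, (7-5)^2=4, (2-9)^2=49, (5-7)^2=4, (4-1)^2=9, (3-6)^2=9, (1-2)^2=1, (11-8)^2=9
sum(d^2) = 128.
Step 3: rho = 1 - 6*128 / (11*(11^2 - 1)) = 1 - 768/1320 = 0.418182.
Step 4: Under H0, t = rho * sqrt((n-2)/(1-rho^2)) = 1.3811 ~ t(9).
Step 5: Two-sided p-value from the t-distribution with 9 df = 0.200570.
Step 6: alpha = 0.05. fail to reject H0.

rho = 0.4182, p = 0.200570, fail to reject H0 at alpha = 0.05.


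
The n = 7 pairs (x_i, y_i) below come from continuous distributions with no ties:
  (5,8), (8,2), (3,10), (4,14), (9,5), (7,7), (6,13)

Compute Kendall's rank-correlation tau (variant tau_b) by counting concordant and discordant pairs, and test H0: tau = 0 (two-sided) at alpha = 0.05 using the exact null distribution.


Step 1: Enumerate the 21 unordered pairs (i,j) with i<j and classify each by sign(x_j-x_i) * sign(y_j-y_i).
  (1,2):dx=+3,dy=-6->D; (1,3):dx=-2,dy=+2->D; (1,4):dx=-1,dy=+6->D; (1,5):dx=+4,dy=-3->D
  (1,6):dx=+2,dy=-1->D; (1,7):dx=+1,dy=+5->C; (2,3):dx=-5,dy=+8->D; (2,4):dx=-4,dy=+12->D
  (2,5):dx=+1,dy=+3->C; (2,6):dx=-1,dy=+5->D; (2,7):dx=-2,dy=+11->D; (3,4):dx=+1,dy=+4->C
  (3,5):dx=+6,dy=-5->D; (3,6):dx=+4,dy=-3->D; (3,7):dx=+3,dy=+3->C; (4,5):dx=+5,dy=-9->D
  (4,6):dx=+3,dy=-7->D; (4,7):dx=+2,dy=-1->D; (5,6):dx=-2,dy=+2->D; (5,7):dx=-3,dy=+8->D
  (6,7):dx=-1,dy=+6->D
Step 2: C = 4, D = 17, total pairs = 21.
Step 3: tau = (C - D)/(n(n-1)/2) = (4 - 17)/21 = -0.619048.
Step 4: Exact two-sided p-value (enumerate n! = 5040 permutations of y under H0): p = 0.069048.
Step 5: alpha = 0.05. fail to reject H0.

tau_b = -0.6190 (C=4, D=17), p = 0.069048, fail to reject H0.


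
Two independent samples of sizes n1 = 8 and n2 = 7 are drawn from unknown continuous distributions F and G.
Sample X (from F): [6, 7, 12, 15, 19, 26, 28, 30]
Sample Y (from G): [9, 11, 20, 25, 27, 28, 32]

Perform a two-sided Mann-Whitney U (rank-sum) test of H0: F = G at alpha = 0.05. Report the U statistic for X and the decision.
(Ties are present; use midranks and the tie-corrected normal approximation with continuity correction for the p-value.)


Step 1: Combine and sort all 15 observations; assign midranks.
sorted (value, group): (6,X), (7,X), (9,Y), (11,Y), (12,X), (15,X), (19,X), (20,Y), (25,Y), (26,X), (27,Y), (28,X), (28,Y), (30,X), (32,Y)
ranks: 6->1, 7->2, 9->3, 11->4, 12->5, 15->6, 19->7, 20->8, 25->9, 26->10, 27->11, 28->12.5, 28->12.5, 30->14, 32->15
Step 2: Rank sum for X: R1 = 1 + 2 + 5 + 6 + 7 + 10 + 12.5 + 14 = 57.5.
Step 3: U_X = R1 - n1(n1+1)/2 = 57.5 - 8*9/2 = 57.5 - 36 = 21.5.
       U_Y = n1*n2 - U_X = 56 - 21.5 = 34.5.
Step 4: Ties are present, so use the tie-corrected normal approximation (with continuity correction) for the p-value.
Step 5: p-value = 0.487064; compare to alpha = 0.05. fail to reject H0.

U_X = 21.5, p = 0.487064, fail to reject H0 at alpha = 0.05.


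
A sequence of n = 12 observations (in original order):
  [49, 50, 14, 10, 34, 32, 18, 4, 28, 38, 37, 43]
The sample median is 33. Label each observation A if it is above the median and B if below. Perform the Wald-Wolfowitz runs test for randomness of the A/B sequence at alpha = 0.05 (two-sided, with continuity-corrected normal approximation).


Step 1: Compute median = 33; label A = above, B = below.
Labels in order: AABBABBBBAAA  (n_A = 6, n_B = 6)
Step 2: Count runs R = 5.
Step 3: Under H0 (random ordering), E[R] = 2*n_A*n_B/(n_A+n_B) + 1 = 2*6*6/12 + 1 = 7.0000.
        Var[R] = 2*n_A*n_B*(2*n_A*n_B - n_A - n_B) / ((n_A+n_B)^2 * (n_A+n_B-1)) = 4320/1584 = 2.7273.
        SD[R] = 1.6514.
Step 4: Continuity-corrected z = (R + 0.5 - E[R]) / SD[R] = (5 + 0.5 - 7.0000) / 1.6514 = -0.9083.
Step 5: Two-sided p-value via normal approximation = 2*(1 - Phi(|z|)) = 0.363722.
Step 6: alpha = 0.05. fail to reject H0.

R = 5, z = -0.9083, p = 0.363722, fail to reject H0.


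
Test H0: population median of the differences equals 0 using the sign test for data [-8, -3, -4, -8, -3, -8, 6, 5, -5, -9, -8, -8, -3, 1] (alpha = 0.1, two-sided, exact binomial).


Step 1: Discard zero differences. Original n = 14; n_eff = number of nonzero differences = 14.
Nonzero differences (with sign): -8, -3, -4, -8, -3, -8, +6, +5, -5, -9, -8, -8, -3, +1
Step 2: Count signs: positive = 3, negative = 11.
Step 3: Under H0: P(positive) = 0.5, so the number of positives S ~ Bin(14, 0.5).
Step 4: Two-sided exact p-value = sum of Bin(14,0.5) probabilities at or below the observed probability = 0.057373.
Step 5: alpha = 0.1. reject H0.

n_eff = 14, pos = 3, neg = 11, p = 0.057373, reject H0.


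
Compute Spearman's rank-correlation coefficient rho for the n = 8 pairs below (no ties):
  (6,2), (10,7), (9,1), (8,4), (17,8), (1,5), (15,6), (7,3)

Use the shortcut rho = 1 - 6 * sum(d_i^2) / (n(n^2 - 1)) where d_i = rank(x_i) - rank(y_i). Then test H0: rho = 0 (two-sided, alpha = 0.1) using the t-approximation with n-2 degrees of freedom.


Step 1: Rank x and y separately (midranks; no ties here).
rank(x): 6->2, 10->6, 9->5, 8->4, 17->8, 1->1, 15->7, 7->3
rank(y): 2->2, 7->7, 1->1, 4->4, 8->8, 5->5, 6->6, 3->3
Step 2: d_i = R_x(i) - R_y(i); compute d_i^2.
  (2-2)^2=0, (6-7)^2=1, (5-1)^2=16, (4-4)^2=0, (8-8)^2=0, (1-5)^2=16, (7-6)^2=1, (3-3)^2=0
sum(d^2) = 34.
Step 3: rho = 1 - 6*34 / (8*(8^2 - 1)) = 1 - 204/504 = 0.595238.
Step 4: Under H0, t = rho * sqrt((n-2)/(1-rho^2)) = 1.8145 ~ t(6).
Step 5: Two-sided p-value from the t-distribution with 6 df = 0.119530.
Step 6: alpha = 0.1. fail to reject H0.

rho = 0.5952, p = 0.119530, fail to reject H0 at alpha = 0.1.


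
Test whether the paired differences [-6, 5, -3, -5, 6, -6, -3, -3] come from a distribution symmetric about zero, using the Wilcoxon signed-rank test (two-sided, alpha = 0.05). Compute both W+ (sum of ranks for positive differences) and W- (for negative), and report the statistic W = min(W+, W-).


Step 1: Drop any zero differences (none here) and take |d_i|.
|d| = [6, 5, 3, 5, 6, 6, 3, 3]
Step 2: Midrank |d_i| (ties get averaged ranks).
ranks: |6|->7, |5|->4.5, |3|->2, |5|->4.5, |6|->7, |6|->7, |3|->2, |3|->2
Step 3: Attach original signs; sum ranks with positive sign and with negative sign.
W+ = 4.5 + 7 = 11.5
W- = 7 + 2 + 4.5 + 7 + 2 + 2 = 24.5
(Check: W+ + W- = 36 should equal n(n+1)/2 = 36.)
Step 4: Test statistic W = min(W+, W-) = 11.5.
Step 5: Ties in |d|, so use the tie-corrected normal approximation.
        E[W] = n(n+1)/4 = 8*9/4 = 18.
        Tie groups: |d|=3 (t=3), |d|=5 (t=2), |d|=6 (t=3); sum(t^3 - t) = 54.
        Var[W] = n(n+1)(2n+1)/24 - sum(t^3-t)/48 = 1224/24 - 54/48 = 49.875.
        z = (W - E[W]) / sqrt(Var[W]) = (11.5 - 18) / 7.0622 = -0.9204.
        Two-sided p = 2*Phi(z) = 0.357369.
Step 6: alpha = 0.05. fail to reject H0.

W+ = 11.5, W- = 24.5, W = min = 11.5, p = 0.357369, fail to reject H0.


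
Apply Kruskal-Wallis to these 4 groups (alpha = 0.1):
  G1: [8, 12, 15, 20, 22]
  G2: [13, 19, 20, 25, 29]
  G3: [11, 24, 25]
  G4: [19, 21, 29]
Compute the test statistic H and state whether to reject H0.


Step 1: Combine all N = 16 observations and assign midranks.
sorted (value, group, rank): (8,G1,1), (11,G3,2), (12,G1,3), (13,G2,4), (15,G1,5), (19,G2,6.5), (19,G4,6.5), (20,G1,8.5), (20,G2,8.5), (21,G4,10), (22,G1,11), (24,G3,12), (25,G2,13.5), (25,G3,13.5), (29,G2,15.5), (29,G4,15.5)
Step 2: Sum ranks within each group.
R_1 = 28.5 (n_1 = 5)
R_2 = 48 (n_2 = 5)
R_3 = 27.5 (n_3 = 3)
R_4 = 32 (n_4 = 3)
Step 3: H = 12/(N(N+1)) * sum(R_i^2/n_i) - 3(N+1)
     = 12/(16*17) * (28.5^2/5 + 48^2/5 + 27.5^2/3 + 32^2/3) - 3*17
     = 0.044118 * 1216.67 - 51
     = 2.676471.
Step 4: Ties present; correction factor C = 1 - 24/(16^3 - 16) = 0.994118. Corrected H = 2.676471 / 0.994118 = 2.692308.
Step 5: Under H0, H ~ chi^2(3); p-value = 0.441536.
Step 6: alpha = 0.1. fail to reject H0.

H = 2.6923, df = 3, p = 0.441536, fail to reject H0.


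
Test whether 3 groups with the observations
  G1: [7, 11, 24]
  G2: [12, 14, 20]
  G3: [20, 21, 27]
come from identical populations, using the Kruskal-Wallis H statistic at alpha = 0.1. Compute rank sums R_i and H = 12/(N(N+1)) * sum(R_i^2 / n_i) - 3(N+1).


Step 1: Combine all N = 9 observations and assign midranks.
sorted (value, group, rank): (7,G1,1), (11,G1,2), (12,G2,3), (14,G2,4), (20,G2,5.5), (20,G3,5.5), (21,G3,7), (24,G1,8), (27,G3,9)
Step 2: Sum ranks within each group.
R_1 = 11 (n_1 = 3)
R_2 = 12.5 (n_2 = 3)
R_3 = 21.5 (n_3 = 3)
Step 3: H = 12/(N(N+1)) * sum(R_i^2/n_i) - 3(N+1)
     = 12/(9*10) * (11^2/3 + 12.5^2/3 + 21.5^2/3) - 3*10
     = 0.133333 * 246.5 - 30
     = 2.866667.
Step 4: Ties present; correction factor C = 1 - 6/(9^3 - 9) = 0.991667. Corrected H = 2.866667 / 0.991667 = 2.890756.
Step 5: Under H0, H ~ chi^2(2); p-value = 0.235657.
Step 6: alpha = 0.1. fail to reject H0.

H = 2.8908, df = 2, p = 0.235657, fail to reject H0.


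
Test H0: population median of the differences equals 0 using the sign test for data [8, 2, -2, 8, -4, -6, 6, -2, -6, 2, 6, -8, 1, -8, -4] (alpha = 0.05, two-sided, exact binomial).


Step 1: Discard zero differences. Original n = 15; n_eff = number of nonzero differences = 15.
Nonzero differences (with sign): +8, +2, -2, +8, -4, -6, +6, -2, -6, +2, +6, -8, +1, -8, -4
Step 2: Count signs: positive = 7, negative = 8.
Step 3: Under H0: P(positive) = 0.5, so the number of positives S ~ Bin(15, 0.5).
Step 4: Two-sided exact p-value = sum of Bin(15,0.5) probabilities at or below the observed probability = 1.000000.
Step 5: alpha = 0.05. fail to reject H0.

n_eff = 15, pos = 7, neg = 8, p = 1.000000, fail to reject H0.


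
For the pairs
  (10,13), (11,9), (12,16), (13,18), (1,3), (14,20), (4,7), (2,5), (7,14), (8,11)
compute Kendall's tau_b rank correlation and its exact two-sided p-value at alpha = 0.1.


Step 1: Enumerate the 45 unordered pairs (i,j) with i<j and classify each by sign(x_j-x_i) * sign(y_j-y_i).
  (1,2):dx=+1,dy=-4->D; (1,3):dx=+2,dy=+3->C; (1,4):dx=+3,dy=+5->C; (1,5):dx=-9,dy=-10->C
  (1,6):dx=+4,dy=+7->C; (1,7):dx=-6,dy=-6->C; (1,8):dx=-8,dy=-8->C; (1,9):dx=-3,dy=+1->D
  (1,10):dx=-2,dy=-2->C; (2,3):dx=+1,dy=+7->C; (2,4):dx=+2,dy=+9->C; (2,5):dx=-10,dy=-6->C
  (2,6):dx=+3,dy=+11->C; (2,7):dx=-7,dy=-2->C; (2,8):dx=-9,dy=-4->C; (2,9):dx=-4,dy=+5->D
  (2,10):dx=-3,dy=+2->D; (3,4):dx=+1,dy=+2->C; (3,5):dx=-11,dy=-13->C; (3,6):dx=+2,dy=+4->C
  (3,7):dx=-8,dy=-9->C; (3,8):dx=-10,dy=-11->C; (3,9):dx=-5,dy=-2->C; (3,10):dx=-4,dy=-5->C
  (4,5):dx=-12,dy=-15->C; (4,6):dx=+1,dy=+2->C; (4,7):dx=-9,dy=-11->C; (4,8):dx=-11,dy=-13->C
  (4,9):dx=-6,dy=-4->C; (4,10):dx=-5,dy=-7->C; (5,6):dx=+13,dy=+17->C; (5,7):dx=+3,dy=+4->C
  (5,8):dx=+1,dy=+2->C; (5,9):dx=+6,dy=+11->C; (5,10):dx=+7,dy=+8->C; (6,7):dx=-10,dy=-13->C
  (6,8):dx=-12,dy=-15->C; (6,9):dx=-7,dy=-6->C; (6,10):dx=-6,dy=-9->C; (7,8):dx=-2,dy=-2->C
  (7,9):dx=+3,dy=+7->C; (7,10):dx=+4,dy=+4->C; (8,9):dx=+5,dy=+9->C; (8,10):dx=+6,dy=+6->C
  (9,10):dx=+1,dy=-3->D
Step 2: C = 40, D = 5, total pairs = 45.
Step 3: tau = (C - D)/(n(n-1)/2) = (40 - 5)/45 = 0.777778.
Step 4: Exact two-sided p-value (enumerate n! = 3628800 permutations of y under H0): p = 0.000946.
Step 5: alpha = 0.1. reject H0.

tau_b = 0.7778 (C=40, D=5), p = 0.000946, reject H0.


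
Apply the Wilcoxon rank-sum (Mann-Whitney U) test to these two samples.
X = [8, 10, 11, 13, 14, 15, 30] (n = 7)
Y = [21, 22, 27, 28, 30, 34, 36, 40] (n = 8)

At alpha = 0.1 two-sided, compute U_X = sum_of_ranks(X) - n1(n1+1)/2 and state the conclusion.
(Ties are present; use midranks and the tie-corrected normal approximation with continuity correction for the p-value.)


Step 1: Combine and sort all 15 observations; assign midranks.
sorted (value, group): (8,X), (10,X), (11,X), (13,X), (14,X), (15,X), (21,Y), (22,Y), (27,Y), (28,Y), (30,X), (30,Y), (34,Y), (36,Y), (40,Y)
ranks: 8->1, 10->2, 11->3, 13->4, 14->5, 15->6, 21->7, 22->8, 27->9, 28->10, 30->11.5, 30->11.5, 34->13, 36->14, 40->15
Step 2: Rank sum for X: R1 = 1 + 2 + 3 + 4 + 5 + 6 + 11.5 = 32.5.
Step 3: U_X = R1 - n1(n1+1)/2 = 32.5 - 7*8/2 = 32.5 - 28 = 4.5.
       U_Y = n1*n2 - U_X = 56 - 4.5 = 51.5.
Step 4: Ties are present, so use the tie-corrected normal approximation (with continuity correction) for the p-value.
Step 5: p-value = 0.007719; compare to alpha = 0.1. reject H0.

U_X = 4.5, p = 0.007719, reject H0 at alpha = 0.1.


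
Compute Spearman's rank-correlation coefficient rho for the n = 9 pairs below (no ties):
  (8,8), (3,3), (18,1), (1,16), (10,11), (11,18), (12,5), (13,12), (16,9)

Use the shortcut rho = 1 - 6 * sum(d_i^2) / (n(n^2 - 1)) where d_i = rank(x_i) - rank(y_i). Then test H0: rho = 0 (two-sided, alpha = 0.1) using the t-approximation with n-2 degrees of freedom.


Step 1: Rank x and y separately (midranks; no ties here).
rank(x): 8->3, 3->2, 18->9, 1->1, 10->4, 11->5, 12->6, 13->7, 16->8
rank(y): 8->4, 3->2, 1->1, 16->8, 11->6, 18->9, 5->3, 12->7, 9->5
Step 2: d_i = R_x(i) - R_y(i); compute d_i^2.
  (3-4)^2=1, (2-2)^2=0, (9-1)^2=64, (1-8)^2=49, (4-6)^2=4, (5-9)^2=16, (6-3)^2=9, (7-7)^2=0, (8-5)^2=9
sum(d^2) = 152.
Step 3: rho = 1 - 6*152 / (9*(9^2 - 1)) = 1 - 912/720 = -0.266667.
Step 4: Under H0, t = rho * sqrt((n-2)/(1-rho^2)) = -0.7320 ~ t(7).
Step 5: Two-sided p-value from the t-distribution with 7 df = 0.487922.
Step 6: alpha = 0.1. fail to reject H0.

rho = -0.2667, p = 0.487922, fail to reject H0 at alpha = 0.1.


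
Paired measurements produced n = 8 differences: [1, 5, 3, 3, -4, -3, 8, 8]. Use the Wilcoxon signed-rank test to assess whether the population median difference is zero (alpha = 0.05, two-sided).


Step 1: Drop any zero differences (none here) and take |d_i|.
|d| = [1, 5, 3, 3, 4, 3, 8, 8]
Step 2: Midrank |d_i| (ties get averaged ranks).
ranks: |1|->1, |5|->6, |3|->3, |3|->3, |4|->5, |3|->3, |8|->7.5, |8|->7.5
Step 3: Attach original signs; sum ranks with positive sign and with negative sign.
W+ = 1 + 6 + 3 + 3 + 7.5 + 7.5 = 28
W- = 5 + 3 = 8
(Check: W+ + W- = 36 should equal n(n+1)/2 = 36.)
Step 4: Test statistic W = min(W+, W-) = 8.
Step 5: Ties in |d|, so use the tie-corrected normal approximation.
        E[W] = n(n+1)/4 = 8*9/4 = 18.
        Tie groups: |d|=3 (t=3), |d|=8 (t=2); sum(t^3 - t) = 30.
        Var[W] = n(n+1)(2n+1)/24 - sum(t^3-t)/48 = 1224/24 - 30/48 = 50.375.
        z = (W - E[W]) / sqrt(Var[W]) = (8 - 18) / 7.0975 = -1.4089.
        Two-sided p = 2*Phi(z) = 0.158853.
Step 6: alpha = 0.05. fail to reject H0.

W+ = 28, W- = 8, W = min = 8, p = 0.158853, fail to reject H0.


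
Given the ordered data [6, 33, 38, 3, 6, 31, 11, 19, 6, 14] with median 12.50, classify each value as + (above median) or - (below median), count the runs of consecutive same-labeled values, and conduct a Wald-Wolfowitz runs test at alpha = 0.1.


Step 1: Compute median = 12.50; label A = above, B = below.
Labels in order: BAABBABABA  (n_A = 5, n_B = 5)
Step 2: Count runs R = 8.
Step 3: Under H0 (random ordering), E[R] = 2*n_A*n_B/(n_A+n_B) + 1 = 2*5*5/10 + 1 = 6.0000.
        Var[R] = 2*n_A*n_B*(2*n_A*n_B - n_A - n_B) / ((n_A+n_B)^2 * (n_A+n_B-1)) = 2000/900 = 2.2222.
        SD[R] = 1.4907.
Step 4: Continuity-corrected z = (R - 0.5 - E[R]) / SD[R] = (8 - 0.5 - 6.0000) / 1.4907 = 1.0062.
Step 5: Two-sided p-value via normal approximation = 2*(1 - Phi(|z|)) = 0.314305.
Step 6: alpha = 0.1. fail to reject H0.

R = 8, z = 1.0062, p = 0.314305, fail to reject H0.


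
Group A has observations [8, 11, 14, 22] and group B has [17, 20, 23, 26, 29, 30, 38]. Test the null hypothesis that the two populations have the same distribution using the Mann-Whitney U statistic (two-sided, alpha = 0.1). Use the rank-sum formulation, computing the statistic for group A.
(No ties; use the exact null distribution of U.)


Step 1: Combine and sort all 11 observations; assign midranks.
sorted (value, group): (8,X), (11,X), (14,X), (17,Y), (20,Y), (22,X), (23,Y), (26,Y), (29,Y), (30,Y), (38,Y)
ranks: 8->1, 11->2, 14->3, 17->4, 20->5, 22->6, 23->7, 26->8, 29->9, 30->10, 38->11
Step 2: Rank sum for X: R1 = 1 + 2 + 3 + 6 = 12.
Step 3: U_X = R1 - n1(n1+1)/2 = 12 - 4*5/2 = 12 - 10 = 2.
       U_Y = n1*n2 - U_X = 28 - 2 = 26.
Step 4: No ties, so the exact null distribution of U (based on enumerating the C(11,4) = 330 equally likely rank assignments) gives the two-sided p-value.
Step 5: p-value = 0.024242; compare to alpha = 0.1. reject H0.

U_X = 2, p = 0.024242, reject H0 at alpha = 0.1.


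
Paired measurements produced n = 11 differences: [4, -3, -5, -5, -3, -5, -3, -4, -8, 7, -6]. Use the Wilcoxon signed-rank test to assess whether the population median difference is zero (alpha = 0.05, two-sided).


Step 1: Drop any zero differences (none here) and take |d_i|.
|d| = [4, 3, 5, 5, 3, 5, 3, 4, 8, 7, 6]
Step 2: Midrank |d_i| (ties get averaged ranks).
ranks: |4|->4.5, |3|->2, |5|->7, |5|->7, |3|->2, |5|->7, |3|->2, |4|->4.5, |8|->11, |7|->10, |6|->9
Step 3: Attach original signs; sum ranks with positive sign and with negative sign.
W+ = 4.5 + 10 = 14.5
W- = 2 + 7 + 7 + 2 + 7 + 2 + 4.5 + 11 + 9 = 51.5
(Check: W+ + W- = 66 should equal n(n+1)/2 = 66.)
Step 4: Test statistic W = min(W+, W-) = 14.5.
Step 5: Ties in |d|, so use the tie-corrected normal approximation.
        E[W] = n(n+1)/4 = 11*12/4 = 33.
        Tie groups: |d|=3 (t=3), |d|=4 (t=2), |d|=5 (t=3); sum(t^3 - t) = 54.
        Var[W] = n(n+1)(2n+1)/24 - sum(t^3-t)/48 = 3036/24 - 54/48 = 125.375.
        z = (W - E[W]) / sqrt(Var[W]) = (14.5 - 33) / 11.1971 = -1.6522.
        Two-sided p = 2*Phi(z) = 0.098491.
Step 6: alpha = 0.05. fail to reject H0.

W+ = 14.5, W- = 51.5, W = min = 14.5, p = 0.098491, fail to reject H0.


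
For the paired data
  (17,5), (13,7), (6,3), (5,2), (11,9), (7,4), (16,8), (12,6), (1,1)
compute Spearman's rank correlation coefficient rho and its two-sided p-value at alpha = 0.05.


Step 1: Rank x and y separately (midranks; no ties here).
rank(x): 17->9, 13->7, 6->3, 5->2, 11->5, 7->4, 16->8, 12->6, 1->1
rank(y): 5->5, 7->7, 3->3, 2->2, 9->9, 4->4, 8->8, 6->6, 1->1
Step 2: d_i = R_x(i) - R_y(i); compute d_i^2.
  (9-5)^2=16, (7-7)^2=0, (3-3)^2=0, (2-2)^2=0, (5-9)^2=16, (4-4)^2=0, (8-8)^2=0, (6-6)^2=0, (1-1)^2=0
sum(d^2) = 32.
Step 3: rho = 1 - 6*32 / (9*(9^2 - 1)) = 1 - 192/720 = 0.733333.
Step 4: Under H0, t = rho * sqrt((n-2)/(1-rho^2)) = 2.8538 ~ t(7).
Step 5: Two-sided p-value from the t-distribution with 7 df = 0.024554.
Step 6: alpha = 0.05. reject H0.

rho = 0.7333, p = 0.024554, reject H0 at alpha = 0.05.


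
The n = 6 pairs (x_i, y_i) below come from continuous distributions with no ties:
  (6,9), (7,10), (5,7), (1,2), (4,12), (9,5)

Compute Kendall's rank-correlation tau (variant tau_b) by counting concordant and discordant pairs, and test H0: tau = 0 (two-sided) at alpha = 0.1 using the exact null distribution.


Step 1: Enumerate the 15 unordered pairs (i,j) with i<j and classify each by sign(x_j-x_i) * sign(y_j-y_i).
  (1,2):dx=+1,dy=+1->C; (1,3):dx=-1,dy=-2->C; (1,4):dx=-5,dy=-7->C; (1,5):dx=-2,dy=+3->D
  (1,6):dx=+3,dy=-4->D; (2,3):dx=-2,dy=-3->C; (2,4):dx=-6,dy=-8->C; (2,5):dx=-3,dy=+2->D
  (2,6):dx=+2,dy=-5->D; (3,4):dx=-4,dy=-5->C; (3,5):dx=-1,dy=+5->D; (3,6):dx=+4,dy=-2->D
  (4,5):dx=+3,dy=+10->C; (4,6):dx=+8,dy=+3->C; (5,6):dx=+5,dy=-7->D
Step 2: C = 8, D = 7, total pairs = 15.
Step 3: tau = (C - D)/(n(n-1)/2) = (8 - 7)/15 = 0.066667.
Step 4: Exact two-sided p-value (enumerate n! = 720 permutations of y under H0): p = 1.000000.
Step 5: alpha = 0.1. fail to reject H0.

tau_b = 0.0667 (C=8, D=7), p = 1.000000, fail to reject H0.


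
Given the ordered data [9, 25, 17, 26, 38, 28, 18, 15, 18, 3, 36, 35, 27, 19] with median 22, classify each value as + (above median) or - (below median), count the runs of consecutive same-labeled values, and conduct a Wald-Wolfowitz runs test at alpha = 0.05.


Step 1: Compute median = 22; label A = above, B = below.
Labels in order: BABAAABBBBAAAB  (n_A = 7, n_B = 7)
Step 2: Count runs R = 7.
Step 3: Under H0 (random ordering), E[R] = 2*n_A*n_B/(n_A+n_B) + 1 = 2*7*7/14 + 1 = 8.0000.
        Var[R] = 2*n_A*n_B*(2*n_A*n_B - n_A - n_B) / ((n_A+n_B)^2 * (n_A+n_B-1)) = 8232/2548 = 3.2308.
        SD[R] = 1.7974.
Step 4: Continuity-corrected z = (R + 0.5 - E[R]) / SD[R] = (7 + 0.5 - 8.0000) / 1.7974 = -0.2782.
Step 5: Two-sided p-value via normal approximation = 2*(1 - Phi(|z|)) = 0.780879.
Step 6: alpha = 0.05. fail to reject H0.

R = 7, z = -0.2782, p = 0.780879, fail to reject H0.


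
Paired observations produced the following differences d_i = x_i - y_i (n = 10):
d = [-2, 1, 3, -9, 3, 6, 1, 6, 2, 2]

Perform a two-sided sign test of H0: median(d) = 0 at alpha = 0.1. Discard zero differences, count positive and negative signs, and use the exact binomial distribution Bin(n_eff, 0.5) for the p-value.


Step 1: Discard zero differences. Original n = 10; n_eff = number of nonzero differences = 10.
Nonzero differences (with sign): -2, +1, +3, -9, +3, +6, +1, +6, +2, +2
Step 2: Count signs: positive = 8, negative = 2.
Step 3: Under H0: P(positive) = 0.5, so the number of positives S ~ Bin(10, 0.5).
Step 4: Two-sided exact p-value = sum of Bin(10,0.5) probabilities at or below the observed probability = 0.109375.
Step 5: alpha = 0.1. fail to reject H0.

n_eff = 10, pos = 8, neg = 2, p = 0.109375, fail to reject H0.


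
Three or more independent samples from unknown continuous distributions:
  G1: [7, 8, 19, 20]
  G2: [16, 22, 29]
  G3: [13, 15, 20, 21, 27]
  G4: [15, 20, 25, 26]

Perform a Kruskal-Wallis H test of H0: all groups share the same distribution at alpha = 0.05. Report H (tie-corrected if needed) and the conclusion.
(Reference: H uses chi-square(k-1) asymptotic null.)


Step 1: Combine all N = 16 observations and assign midranks.
sorted (value, group, rank): (7,G1,1), (8,G1,2), (13,G3,3), (15,G3,4.5), (15,G4,4.5), (16,G2,6), (19,G1,7), (20,G1,9), (20,G3,9), (20,G4,9), (21,G3,11), (22,G2,12), (25,G4,13), (26,G4,14), (27,G3,15), (29,G2,16)
Step 2: Sum ranks within each group.
R_1 = 19 (n_1 = 4)
R_2 = 34 (n_2 = 3)
R_3 = 42.5 (n_3 = 5)
R_4 = 40.5 (n_4 = 4)
Step 3: H = 12/(N(N+1)) * sum(R_i^2/n_i) - 3(N+1)
     = 12/(16*17) * (19^2/4 + 34^2/3 + 42.5^2/5 + 40.5^2/4) - 3*17
     = 0.044118 * 1246.9 - 51
     = 4.010110.
Step 4: Ties present; correction factor C = 1 - 30/(16^3 - 16) = 0.992647. Corrected H = 4.010110 / 0.992647 = 4.039815.
Step 5: Under H0, H ~ chi^2(3); p-value = 0.257197.
Step 6: alpha = 0.05. fail to reject H0.

H = 4.0398, df = 3, p = 0.257197, fail to reject H0.


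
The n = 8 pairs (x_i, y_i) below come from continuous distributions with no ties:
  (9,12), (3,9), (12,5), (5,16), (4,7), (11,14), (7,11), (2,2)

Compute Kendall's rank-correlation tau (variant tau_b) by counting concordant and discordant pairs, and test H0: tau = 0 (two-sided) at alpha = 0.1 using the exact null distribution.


Step 1: Enumerate the 28 unordered pairs (i,j) with i<j and classify each by sign(x_j-x_i) * sign(y_j-y_i).
  (1,2):dx=-6,dy=-3->C; (1,3):dx=+3,dy=-7->D; (1,4):dx=-4,dy=+4->D; (1,5):dx=-5,dy=-5->C
  (1,6):dx=+2,dy=+2->C; (1,7):dx=-2,dy=-1->C; (1,8):dx=-7,dy=-10->C; (2,3):dx=+9,dy=-4->D
  (2,4):dx=+2,dy=+7->C; (2,5):dx=+1,dy=-2->D; (2,6):dx=+8,dy=+5->C; (2,7):dx=+4,dy=+2->C
  (2,8):dx=-1,dy=-7->C; (3,4):dx=-7,dy=+11->D; (3,5):dx=-8,dy=+2->D; (3,6):dx=-1,dy=+9->D
  (3,7):dx=-5,dy=+6->D; (3,8):dx=-10,dy=-3->C; (4,5):dx=-1,dy=-9->C; (4,6):dx=+6,dy=-2->D
  (4,7):dx=+2,dy=-5->D; (4,8):dx=-3,dy=-14->C; (5,6):dx=+7,dy=+7->C; (5,7):dx=+3,dy=+4->C
  (5,8):dx=-2,dy=-5->C; (6,7):dx=-4,dy=-3->C; (6,8):dx=-9,dy=-12->C; (7,8):dx=-5,dy=-9->C
Step 2: C = 18, D = 10, total pairs = 28.
Step 3: tau = (C - D)/(n(n-1)/2) = (18 - 10)/28 = 0.285714.
Step 4: Exact two-sided p-value (enumerate n! = 40320 permutations of y under H0): p = 0.398760.
Step 5: alpha = 0.1. fail to reject H0.

tau_b = 0.2857 (C=18, D=10), p = 0.398760, fail to reject H0.


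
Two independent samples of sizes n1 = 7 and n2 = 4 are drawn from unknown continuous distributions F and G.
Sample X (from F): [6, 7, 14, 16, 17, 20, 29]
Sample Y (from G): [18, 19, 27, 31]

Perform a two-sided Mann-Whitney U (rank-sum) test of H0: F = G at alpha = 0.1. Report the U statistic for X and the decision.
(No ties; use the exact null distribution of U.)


Step 1: Combine and sort all 11 observations; assign midranks.
sorted (value, group): (6,X), (7,X), (14,X), (16,X), (17,X), (18,Y), (19,Y), (20,X), (27,Y), (29,X), (31,Y)
ranks: 6->1, 7->2, 14->3, 16->4, 17->5, 18->6, 19->7, 20->8, 27->9, 29->10, 31->11
Step 2: Rank sum for X: R1 = 1 + 2 + 3 + 4 + 5 + 8 + 10 = 33.
Step 3: U_X = R1 - n1(n1+1)/2 = 33 - 7*8/2 = 33 - 28 = 5.
       U_Y = n1*n2 - U_X = 28 - 5 = 23.
Step 4: No ties, so the exact null distribution of U (based on enumerating the C(11,7) = 330 equally likely rank assignments) gives the two-sided p-value.
Step 5: p-value = 0.109091; compare to alpha = 0.1. fail to reject H0.

U_X = 5, p = 0.109091, fail to reject H0 at alpha = 0.1.


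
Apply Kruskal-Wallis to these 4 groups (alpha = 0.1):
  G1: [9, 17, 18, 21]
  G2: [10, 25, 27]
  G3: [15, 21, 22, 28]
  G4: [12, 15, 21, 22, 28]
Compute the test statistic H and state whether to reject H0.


Step 1: Combine all N = 16 observations and assign midranks.
sorted (value, group, rank): (9,G1,1), (10,G2,2), (12,G4,3), (15,G3,4.5), (15,G4,4.5), (17,G1,6), (18,G1,7), (21,G1,9), (21,G3,9), (21,G4,9), (22,G3,11.5), (22,G4,11.5), (25,G2,13), (27,G2,14), (28,G3,15.5), (28,G4,15.5)
Step 2: Sum ranks within each group.
R_1 = 23 (n_1 = 4)
R_2 = 29 (n_2 = 3)
R_3 = 40.5 (n_3 = 4)
R_4 = 43.5 (n_4 = 5)
Step 3: H = 12/(N(N+1)) * sum(R_i^2/n_i) - 3(N+1)
     = 12/(16*17) * (23^2/4 + 29^2/3 + 40.5^2/4 + 43.5^2/5) - 3*17
     = 0.044118 * 1201.1 - 51
     = 1.989522.
Step 4: Ties present; correction factor C = 1 - 42/(16^3 - 16) = 0.989706. Corrected H = 1.989522 / 0.989706 = 2.010215.
Step 5: Under H0, H ~ chi^2(3); p-value = 0.570289.
Step 6: alpha = 0.1. fail to reject H0.

H = 2.0102, df = 3, p = 0.570289, fail to reject H0.


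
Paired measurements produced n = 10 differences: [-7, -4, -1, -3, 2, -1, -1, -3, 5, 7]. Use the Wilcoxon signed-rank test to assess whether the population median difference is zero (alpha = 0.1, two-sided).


Step 1: Drop any zero differences (none here) and take |d_i|.
|d| = [7, 4, 1, 3, 2, 1, 1, 3, 5, 7]
Step 2: Midrank |d_i| (ties get averaged ranks).
ranks: |7|->9.5, |4|->7, |1|->2, |3|->5.5, |2|->4, |1|->2, |1|->2, |3|->5.5, |5|->8, |7|->9.5
Step 3: Attach original signs; sum ranks with positive sign and with negative sign.
W+ = 4 + 8 + 9.5 = 21.5
W- = 9.5 + 7 + 2 + 5.5 + 2 + 2 + 5.5 = 33.5
(Check: W+ + W- = 55 should equal n(n+1)/2 = 55.)
Step 4: Test statistic W = min(W+, W-) = 21.5.
Step 5: Ties in |d|, so use the tie-corrected normal approximation.
        E[W] = n(n+1)/4 = 10*11/4 = 27.5.
        Tie groups: |d|=1 (t=3), |d|=3 (t=2), |d|=7 (t=2); sum(t^3 - t) = 36.
        Var[W] = n(n+1)(2n+1)/24 - sum(t^3-t)/48 = 2310/24 - 36/48 = 95.5.
        z = (W - E[W]) / sqrt(Var[W]) = (21.5 - 27.5) / 9.7724 = -0.6140.
        Two-sided p = 2*Phi(z) = 0.539233.
Step 6: alpha = 0.1. fail to reject H0.

W+ = 21.5, W- = 33.5, W = min = 21.5, p = 0.539233, fail to reject H0.


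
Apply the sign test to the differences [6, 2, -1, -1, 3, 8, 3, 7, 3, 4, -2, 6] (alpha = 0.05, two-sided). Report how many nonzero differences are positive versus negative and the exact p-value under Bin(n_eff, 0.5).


Step 1: Discard zero differences. Original n = 12; n_eff = number of nonzero differences = 12.
Nonzero differences (with sign): +6, +2, -1, -1, +3, +8, +3, +7, +3, +4, -2, +6
Step 2: Count signs: positive = 9, negative = 3.
Step 3: Under H0: P(positive) = 0.5, so the number of positives S ~ Bin(12, 0.5).
Step 4: Two-sided exact p-value = sum of Bin(12,0.5) probabilities at or below the observed probability = 0.145996.
Step 5: alpha = 0.05. fail to reject H0.

n_eff = 12, pos = 9, neg = 3, p = 0.145996, fail to reject H0.


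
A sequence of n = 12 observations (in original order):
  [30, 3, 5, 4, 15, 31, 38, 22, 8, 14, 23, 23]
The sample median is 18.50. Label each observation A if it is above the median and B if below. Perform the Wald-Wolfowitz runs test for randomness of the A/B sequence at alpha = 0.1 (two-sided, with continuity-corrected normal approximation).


Step 1: Compute median = 18.50; label A = above, B = below.
Labels in order: ABBBBAAABBAA  (n_A = 6, n_B = 6)
Step 2: Count runs R = 5.
Step 3: Under H0 (random ordering), E[R] = 2*n_A*n_B/(n_A+n_B) + 1 = 2*6*6/12 + 1 = 7.0000.
        Var[R] = 2*n_A*n_B*(2*n_A*n_B - n_A - n_B) / ((n_A+n_B)^2 * (n_A+n_B-1)) = 4320/1584 = 2.7273.
        SD[R] = 1.6514.
Step 4: Continuity-corrected z = (R + 0.5 - E[R]) / SD[R] = (5 + 0.5 - 7.0000) / 1.6514 = -0.9083.
Step 5: Two-sided p-value via normal approximation = 2*(1 - Phi(|z|)) = 0.363722.
Step 6: alpha = 0.1. fail to reject H0.

R = 5, z = -0.9083, p = 0.363722, fail to reject H0.
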